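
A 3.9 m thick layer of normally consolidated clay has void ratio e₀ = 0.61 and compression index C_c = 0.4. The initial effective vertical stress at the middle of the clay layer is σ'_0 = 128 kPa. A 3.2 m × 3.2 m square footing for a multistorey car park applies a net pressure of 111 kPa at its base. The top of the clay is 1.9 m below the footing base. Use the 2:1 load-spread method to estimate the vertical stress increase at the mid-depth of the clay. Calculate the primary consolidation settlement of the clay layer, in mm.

Mid-depth of clay below the footing base: z = 1.9 + 3.9/2 = 3.85 m.
Stress increase at mid-clay by the 2:1 spreading method:
Δσ = qBL/((B+z)(L+z)) = 111×3.2×3.2/((3.2+3.85)(3.2+3.85)) = 22.869 kPa
Final effective stress: σ'_f = σ'_0 + Δσ = 128 + 22.869 = 150.87 kPa.
Normally consolidated clay, so the full stress increment lies on the virgin compression line:
S_c = C_c·H/(1+e₀)·log₁₀(σ'_f/σ'_0) = 0.4×3.9/(1+0.61)×log₁₀(150.87/128)
    = 0.96894 × 0.071393 = 0.06918 m

S_c ≈ 69.2 mm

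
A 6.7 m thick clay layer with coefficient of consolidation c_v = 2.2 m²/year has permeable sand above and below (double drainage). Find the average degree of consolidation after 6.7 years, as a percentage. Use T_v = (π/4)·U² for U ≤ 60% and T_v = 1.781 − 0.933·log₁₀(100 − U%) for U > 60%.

Drainage path length: H_d = H/2 = 3.35 m (double drainage).
T_v = c_v·t/H_d² = 2.2×6.7/3.35² = 1.3134.
T_v = 1.3134 corresponds to the U > 60% branch:
U = 1 − 10^((1.781 − T_v)/0.933)/100 = 0.9683

U ≈ 96.8 %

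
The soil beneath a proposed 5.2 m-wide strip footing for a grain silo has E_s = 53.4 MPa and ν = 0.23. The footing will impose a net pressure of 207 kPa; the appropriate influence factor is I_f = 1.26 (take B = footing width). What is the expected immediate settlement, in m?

Immediate (elastic) settlement: S_e = q·B·(1−ν²)/E_s · I_f.
E_s = 53.4 MPa = 53400 kPa.
S_e = 207 × 5.2 × (1 − 0.23²) / 53400 × 1.26
    = 207 × 5.2 × 0.9471 / 53400 × 1.26
    = 0.02405 m

S_e ≈ 0.0241 m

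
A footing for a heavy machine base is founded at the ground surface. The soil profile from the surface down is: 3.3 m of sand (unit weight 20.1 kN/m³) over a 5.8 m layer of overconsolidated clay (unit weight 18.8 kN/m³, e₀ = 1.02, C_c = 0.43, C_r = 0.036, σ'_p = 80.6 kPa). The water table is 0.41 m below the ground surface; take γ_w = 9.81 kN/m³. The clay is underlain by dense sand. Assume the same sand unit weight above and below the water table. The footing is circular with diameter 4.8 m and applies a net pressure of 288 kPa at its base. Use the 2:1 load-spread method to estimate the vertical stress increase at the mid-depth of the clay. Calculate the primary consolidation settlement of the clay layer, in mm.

Mid-depth of clay below the ground surface: z = 3.3 + 5.8/2 = 6.2 m.
Total vertical stress at mid-clay: σ_v = 20.1×3.3 + 18.8×2.9 = 120.85 kPa.
Pore pressure: u = 9.81×(6.2 − 0.41) = 56.8 kPa.
Initial effective stress: σ'_0 = σ_v − u = 120.85 − 56.8 = 64.05 kPa.
Stress increase at mid-clay by the 2:1 spreading method:
Δσ ≈ qD²/(D+z)² = 288×4.8²/(4.8+6.2)² = 54.839 kPa
Final effective stress: σ'_f = 64.05 + 54.839 = 118.89 kPa.
σ'_f = 118.89 > σ'_p = 80.6 kPa, so the stress path crosses the preconsolidation pressure — recompression up to σ'_p, then virgin compression beyond:
S_c = H/(1+e₀)·[C_r·log₁₀(σ'_p/σ'_0) + C_c·log₁₀(σ'_f/σ'_p)]
    = 5.8/2.02 × [0.036×log₁₀(80.6/64.05) + 0.43×log₁₀(118.89/80.6)]
    = 2.8713 × [0.0035934 + 0.072588] = 0.2187 m

S_c ≈ 219 mm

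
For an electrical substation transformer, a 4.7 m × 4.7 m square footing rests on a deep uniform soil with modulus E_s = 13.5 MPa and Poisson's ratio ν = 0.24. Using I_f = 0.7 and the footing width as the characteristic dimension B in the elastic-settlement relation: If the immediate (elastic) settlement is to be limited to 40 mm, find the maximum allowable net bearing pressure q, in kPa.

E_s = 13.5 MPa = 13500 kPa.
S_e = q·B·(1−ν²)/E_s · I_f  ⇒  q = S_e·E_s / (B·(1−ν²)·I_f).
q = 0.04 × 13500 / (4.7 × 0.9424 × 0.7) = 174.2 kPa

q ≈ 174 kPa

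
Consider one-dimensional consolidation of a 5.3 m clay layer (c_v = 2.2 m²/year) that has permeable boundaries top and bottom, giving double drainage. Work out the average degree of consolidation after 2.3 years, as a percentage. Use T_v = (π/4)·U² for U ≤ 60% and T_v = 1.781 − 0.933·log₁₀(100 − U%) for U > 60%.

Drainage path length: H_d = H/2 = 2.65 m (double drainage).
T_v = c_v·t/H_d² = 2.2×2.3/2.65² = 0.72054.
T_v = 0.72054 corresponds to the U > 60% branch:
U = 1 − 10^((1.781 − T_v)/0.933)/100 = 0.863

U ≈ 86.3 %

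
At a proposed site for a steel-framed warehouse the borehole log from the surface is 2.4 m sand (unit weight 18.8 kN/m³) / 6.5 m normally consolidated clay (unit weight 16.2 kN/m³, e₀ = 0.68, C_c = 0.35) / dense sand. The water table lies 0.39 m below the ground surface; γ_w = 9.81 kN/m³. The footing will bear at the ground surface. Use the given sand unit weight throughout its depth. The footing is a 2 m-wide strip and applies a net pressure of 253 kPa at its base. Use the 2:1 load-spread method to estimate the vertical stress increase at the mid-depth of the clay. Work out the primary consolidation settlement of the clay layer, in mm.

Mid-depth of clay below the ground surface: z = 2.4 + 6.5/2 = 5.65 m.
Total vertical stress at mid-clay: σ_v = 18.8×2.4 + 16.2×3.25 = 97.77 kPa.
Pore pressure: u = 9.81×(5.65 − 0.39) = 51.601 kPa.
Initial effective stress: σ'_0 = σ_v − u = 97.77 − 51.601 = 46.169 kPa.
Stress increase at mid-clay by the 2:1 spreading method:
Δσ = qB/(B+z) = 253×2/(2+5.65) = 66.144 kPa
Final effective stress: σ'_f = σ'_0 + Δσ = 46.169 + 66.144 = 112.31 kPa.
Normally consolidated clay, so the full stress increment lies on the virgin compression line:
S_c = C_c·H/(1+e₀)·log₁₀(σ'_f/σ'_0) = 0.35×6.5/(1+0.68)×log₁₀(112.31/46.169)
    = 1.3542 × 0.38607 = 0.5228 m

S_c ≈ 523 mm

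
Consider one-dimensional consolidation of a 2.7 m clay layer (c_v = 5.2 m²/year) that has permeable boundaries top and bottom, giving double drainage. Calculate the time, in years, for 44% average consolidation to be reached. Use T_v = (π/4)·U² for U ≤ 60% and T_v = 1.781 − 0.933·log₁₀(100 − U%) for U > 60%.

Drainage path length: H_d = H/2 = 1.35 m (double drainage).
U ≤ 60%: T_v = (π/4)·U² = (π/4)×0.44² = 0.15205.
t = T_v·H_d²/c_v = 0.15205×1.35²/5.2 = 0.05329 years.

t ≈ 0.0533 years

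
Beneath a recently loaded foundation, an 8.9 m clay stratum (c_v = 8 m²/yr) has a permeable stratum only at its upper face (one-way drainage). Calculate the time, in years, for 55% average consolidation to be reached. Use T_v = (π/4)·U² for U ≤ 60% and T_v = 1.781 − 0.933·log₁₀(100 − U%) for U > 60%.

t ≈ 2.35 years

Drainage path length: H_d = H = 8.9 m (single drainage).
U ≤ 60%: T_v = (π/4)·U² = (π/4)×0.55² = 0.23758.
t = T_v·H_d²/c_v = 0.23758×8.9²/8 = 2.352 years.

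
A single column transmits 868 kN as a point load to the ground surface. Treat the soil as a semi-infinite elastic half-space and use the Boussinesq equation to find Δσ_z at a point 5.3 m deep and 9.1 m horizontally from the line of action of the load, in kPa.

Boussinesq vertical stress below a point load on an elastic half-space:
Δσ_z = 3P/(2πz²) · [1 + (r/z)²]^(−5/2)
r/z = 9.1/5.3 = 1.717; [1+(r/z)²]^(−5/2) = 0.032289.
Δσ_z = 3×868/(2π×5.3²) × 0.032289 = 14.754 × 0.032289 = 0.4764 kPa

Δσ_z ≈ 0.476 kPa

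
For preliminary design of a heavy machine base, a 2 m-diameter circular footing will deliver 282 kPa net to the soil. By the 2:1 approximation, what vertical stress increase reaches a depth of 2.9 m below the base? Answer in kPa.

By the 2:1 method the load spreads at 1 horizontal : 2 vertical, so at depth z the loaded area has grown by z in each plan dimension:
Δσ ≈ qD²/(D+z)² = 282×2²/(2+2.9)² = 46.98 kPa

Δσ_z ≈ 47 kPa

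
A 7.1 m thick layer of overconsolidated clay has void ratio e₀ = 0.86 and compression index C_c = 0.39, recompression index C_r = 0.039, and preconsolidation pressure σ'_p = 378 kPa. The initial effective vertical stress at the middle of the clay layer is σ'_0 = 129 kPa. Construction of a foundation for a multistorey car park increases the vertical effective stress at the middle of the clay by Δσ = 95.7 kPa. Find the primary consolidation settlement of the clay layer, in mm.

Final effective stress: σ'_f = 129 + 95.7 = 224.7 kPa.
σ'_f = 224.7 ≤ σ'_p = 378 kPa, so the clay remains overconsolidated and only the recompression index applies:
S_c = C_r·H/(1+e₀)·log₁₀(σ'_f/σ'_0) = 0.039×7.1/1.86×log₁₀(224.7/129)
    = 0.14887 × 0.24101 = 0.03588 m

S_c ≈ 35.9 mm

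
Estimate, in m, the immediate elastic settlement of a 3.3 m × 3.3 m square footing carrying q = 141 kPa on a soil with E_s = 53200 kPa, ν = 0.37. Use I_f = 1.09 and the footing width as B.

S_e ≈ 0.00823 m

Immediate (elastic) settlement: S_e = q·B·(1−ν²)/E_s · I_f.
S_e = 141 × 3.3 × (1 − 0.37²) / 53200 × 1.09
    = 141 × 3.3 × 0.8631 / 53200 × 1.09
    = 0.008228 m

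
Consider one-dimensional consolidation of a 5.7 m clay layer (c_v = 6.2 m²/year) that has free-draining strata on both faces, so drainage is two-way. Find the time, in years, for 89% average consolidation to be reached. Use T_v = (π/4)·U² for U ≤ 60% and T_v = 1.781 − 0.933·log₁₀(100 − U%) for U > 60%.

t ≈ 1.06 years

Drainage path length: H_d = H/2 = 2.85 m (double drainage).
U > 60%: T_v = 1.781 − 0.933·log₁₀(100 − 89) = 0.80938.
t = T_v·H_d²/c_v = 0.80938×2.85²/6.2 = 1.06 years.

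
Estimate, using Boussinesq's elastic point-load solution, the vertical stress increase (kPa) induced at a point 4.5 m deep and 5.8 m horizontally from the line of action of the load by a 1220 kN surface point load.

Δσ_z ≈ 2.49 kPa

Boussinesq vertical stress below a point load on an elastic half-space:
Δσ_z = 3P/(2πz²) · [1 + (r/z)²]^(−5/2)
r/z = 5.8/4.5 = 1.2889; [1+(r/z)²]^(−5/2) = 0.086555.
Δσ_z = 3×1220/(2π×4.5²) × 0.086555 = 28.766 × 0.086555 = 2.49 kPa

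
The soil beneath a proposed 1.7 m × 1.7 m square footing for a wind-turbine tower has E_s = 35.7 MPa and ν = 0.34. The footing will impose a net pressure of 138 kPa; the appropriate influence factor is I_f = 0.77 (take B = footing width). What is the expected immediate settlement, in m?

Immediate (elastic) settlement: S_e = q·B·(1−ν²)/E_s · I_f.
E_s = 35.7 MPa = 35700 kPa.
S_e = 138 × 1.7 × (1 − 0.34²) / 35700 × 0.77
    = 138 × 1.7 × 0.8844 / 35700 × 0.77
    = 0.004475 m

S_e ≈ 0.00448 m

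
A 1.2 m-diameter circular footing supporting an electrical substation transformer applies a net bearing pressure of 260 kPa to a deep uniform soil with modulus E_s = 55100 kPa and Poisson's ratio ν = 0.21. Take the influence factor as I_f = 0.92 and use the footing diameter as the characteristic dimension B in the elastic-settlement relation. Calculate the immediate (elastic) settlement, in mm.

Immediate (elastic) settlement: S_e = q·B·(1−ν²)/E_s · I_f.
S_e = 260 × 1.2 × (1 − 0.21²) / 55100 × 0.92
    = 260 × 1.2 × 0.9559 / 55100 × 0.92
    = 0.00498 m = 4.98 mm

S_e ≈ 4.98 mm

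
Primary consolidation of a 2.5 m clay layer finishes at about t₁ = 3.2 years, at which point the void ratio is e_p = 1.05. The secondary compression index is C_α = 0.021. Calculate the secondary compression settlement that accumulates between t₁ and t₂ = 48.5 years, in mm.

Secondary compression: S_s = C_α·H/(1+e_p)·log₁₀(t₂/t₁)
S_s = 0.021×2.5/(1+1.05)×log₁₀(48.5/3.2)
    = 0.02561 × 1.181 = 0.03023 m

S_s ≈ 30.2 mm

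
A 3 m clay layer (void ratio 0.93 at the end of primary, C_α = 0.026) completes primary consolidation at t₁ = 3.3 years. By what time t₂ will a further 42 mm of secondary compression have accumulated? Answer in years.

S_s = C_α·H/(1+e_p)·log₁₀(t₂/t₁) ⇒ log₁₀(t₂/t₁) = S_s·(1+e_p)/(C_α·H).
log₁₀(t₂/t₁) = 0.042 × (1+0.93) / (0.026×3) = 1.039
t₂ = t₁ × 10^1.039 = 3.3 × 10.95 = 36.12 years

t₂ ≈ 36.1 years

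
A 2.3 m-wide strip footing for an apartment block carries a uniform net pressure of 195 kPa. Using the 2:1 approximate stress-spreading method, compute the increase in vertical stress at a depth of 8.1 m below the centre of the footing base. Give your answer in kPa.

By the 2:1 method the load spreads at 1 horizontal : 2 vertical, so at depth z the loaded area has grown by z in each plan dimension:
Δσ = qB/(B+z) = 195×2.3/(2.3+8.1) = 43.125 kPa

Δσ_z ≈ 43.1 kPa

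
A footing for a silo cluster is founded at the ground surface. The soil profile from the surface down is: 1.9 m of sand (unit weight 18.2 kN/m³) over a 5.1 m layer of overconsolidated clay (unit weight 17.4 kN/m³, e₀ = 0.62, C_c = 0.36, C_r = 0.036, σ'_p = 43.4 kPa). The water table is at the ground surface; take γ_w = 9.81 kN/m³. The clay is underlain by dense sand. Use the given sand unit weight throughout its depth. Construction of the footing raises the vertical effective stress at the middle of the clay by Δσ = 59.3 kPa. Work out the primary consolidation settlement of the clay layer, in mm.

Mid-depth of clay below the ground surface: z = 1.9 + 5.1/2 = 4.45 m.
Total vertical stress at mid-clay: σ_v = 18.2×1.9 + 17.4×2.55 = 78.95 kPa.
Pore pressure: u = 9.81×(4.45 − 0) = 43.655 kPa.
Initial effective stress: σ'_0 = σ_v − u = 78.95 − 43.655 = 35.295 kPa.
Final effective stress: σ'_f = 35.295 + 59.3 = 94.595 kPa.
σ'_f = 94.595 > σ'_p = 43.4 kPa, so the stress path crosses the preconsolidation pressure — recompression up to σ'_p, then virgin compression beyond:
S_c = H/(1+e₀)·[C_r·log₁₀(σ'_p/σ'_0) + C_c·log₁₀(σ'_f/σ'_p)]
    = 5.1/1.62 × [0.036×log₁₀(43.4/35.295) + 0.36×log₁₀(94.595/43.4)]
    = 3.1481 × [0.003232 + 0.12182] = 0.3937 m

S_c ≈ 394 mm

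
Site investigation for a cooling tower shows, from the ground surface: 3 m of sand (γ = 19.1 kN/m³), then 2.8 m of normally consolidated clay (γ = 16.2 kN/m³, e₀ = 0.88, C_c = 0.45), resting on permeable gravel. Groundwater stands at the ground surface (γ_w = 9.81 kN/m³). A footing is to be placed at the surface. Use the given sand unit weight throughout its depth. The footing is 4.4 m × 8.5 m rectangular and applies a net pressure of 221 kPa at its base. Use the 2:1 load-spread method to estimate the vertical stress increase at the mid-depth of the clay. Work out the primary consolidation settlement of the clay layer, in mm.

Mid-depth of clay below the ground surface: z = 3 + 2.8/2 = 4.4 m.
Total vertical stress at mid-clay: σ_v = 19.1×3 + 16.2×1.4 = 79.98 kPa.
Pore pressure: u = 9.81×(4.4 − 0) = 43.164 kPa.
Initial effective stress: σ'_0 = σ_v − u = 79.98 − 43.164 = 36.816 kPa.
Stress increase at mid-clay by the 2:1 spreading method:
Δσ = qBL/((B+z)(L+z)) = 221×4.4×8.5/((4.4+4.4)(8.5+4.4)) = 72.81 kPa
Final effective stress: σ'_f = σ'_0 + Δσ = 36.816 + 72.81 = 109.63 kPa.
Normally consolidated clay, so the full stress increment lies on the virgin compression line:
S_c = C_c·H/(1+e₀)·log₁₀(σ'_f/σ'_0) = 0.45×2.8/(1+0.88)×log₁₀(109.63/36.816)
    = 0.67021 × 0.47389 = 0.3176 m

S_c ≈ 318 mm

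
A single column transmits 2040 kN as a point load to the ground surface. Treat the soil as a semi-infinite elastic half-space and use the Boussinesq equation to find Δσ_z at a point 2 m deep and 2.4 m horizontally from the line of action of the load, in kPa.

Boussinesq vertical stress below a point load on an elastic half-space:
Δσ_z = 3P/(2πz²) · [1 + (r/z)²]^(−5/2)
r/z = 2.4/2 = 1.2; [1+(r/z)²]^(−5/2) = 0.10753.
Δσ_z = 3×2040/(2π×2²) × 0.10753 = 243.51 × 0.10753 = 26.18 kPa

Δσ_z ≈ 26.2 kPa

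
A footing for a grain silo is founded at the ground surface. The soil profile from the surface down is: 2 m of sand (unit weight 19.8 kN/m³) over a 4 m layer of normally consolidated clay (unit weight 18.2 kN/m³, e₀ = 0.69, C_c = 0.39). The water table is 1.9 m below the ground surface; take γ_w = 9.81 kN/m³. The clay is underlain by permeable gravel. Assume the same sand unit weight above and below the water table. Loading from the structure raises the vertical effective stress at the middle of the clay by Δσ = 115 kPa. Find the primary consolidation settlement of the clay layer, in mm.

Mid-depth of clay below the ground surface: z = 2 + 4/2 = 4 m.
Total vertical stress at mid-clay: σ_v = 19.8×2 + 18.2×2 = 76 kPa.
Pore pressure: u = 9.81×(4 − 1.9) = 20.601 kPa.
Initial effective stress: σ'_0 = σ_v − u = 76 − 20.601 = 55.399 kPa.
Final effective stress: σ'_f = σ'_0 + Δσ = 55.399 + 115 = 170.4 kPa.
Normally consolidated clay, so the full stress increment lies on the virgin compression line:
S_c = C_c·H/(1+e₀)·log₁₀(σ'_f/σ'_0) = 0.39×4/(1+0.69)×log₁₀(170.4/55.399)
    = 0.92308 × 0.48797 = 0.4504 m

S_c ≈ 450 mm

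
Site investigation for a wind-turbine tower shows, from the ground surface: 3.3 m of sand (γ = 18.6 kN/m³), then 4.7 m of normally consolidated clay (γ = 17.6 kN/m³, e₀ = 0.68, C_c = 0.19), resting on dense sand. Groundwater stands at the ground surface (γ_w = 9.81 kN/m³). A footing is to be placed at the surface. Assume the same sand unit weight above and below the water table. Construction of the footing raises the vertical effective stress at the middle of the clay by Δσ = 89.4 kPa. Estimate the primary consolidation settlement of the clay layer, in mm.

Mid-depth of clay below the ground surface: z = 3.3 + 4.7/2 = 5.65 m.
Total vertical stress at mid-clay: σ_v = 18.6×3.3 + 17.6×2.35 = 102.74 kPa.
Pore pressure: u = 9.81×(5.65 − 0) = 55.427 kPa.
Initial effective stress: σ'_0 = σ_v − u = 102.74 − 55.427 = 47.313 kPa.
Final effective stress: σ'_f = σ'_0 + Δσ = 47.313 + 89.4 = 136.71 kPa.
Normally consolidated clay, so the full stress increment lies on the virgin compression line:
S_c = C_c·H/(1+e₀)·log₁₀(σ'_f/σ'_0) = 0.19×4.7/(1+0.68)×log₁₀(136.71/47.313)
    = 0.53155 × 0.46082 = 0.2449 m

S_c ≈ 245 mm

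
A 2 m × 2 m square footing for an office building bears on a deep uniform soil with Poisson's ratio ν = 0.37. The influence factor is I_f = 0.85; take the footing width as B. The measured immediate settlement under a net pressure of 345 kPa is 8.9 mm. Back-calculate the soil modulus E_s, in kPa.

S_e = q·B·(1−ν²)/E_s · I_f  ⇒  E_s = q·B·(1−ν²)·I_f / S_e.
E_s = 345 × 2 × 0.8631 × 0.85 / 0.0089 = 56880 kPa

E_s ≈ 56900 kPa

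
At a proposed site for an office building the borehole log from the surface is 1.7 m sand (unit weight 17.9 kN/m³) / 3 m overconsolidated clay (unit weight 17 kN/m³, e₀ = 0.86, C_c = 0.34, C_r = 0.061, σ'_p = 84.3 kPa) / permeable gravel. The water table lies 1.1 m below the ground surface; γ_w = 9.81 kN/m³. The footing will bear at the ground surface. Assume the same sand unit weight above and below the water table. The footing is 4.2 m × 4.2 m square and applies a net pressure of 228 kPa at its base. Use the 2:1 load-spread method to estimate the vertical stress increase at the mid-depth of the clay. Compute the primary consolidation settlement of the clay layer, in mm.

S_c ≈ 97.9 mm

Mid-depth of clay below the ground surface: z = 1.7 + 3/2 = 3.2 m.
Total vertical stress at mid-clay: σ_v = 17.9×1.7 + 17×1.5 = 55.93 kPa.
Pore pressure: u = 9.81×(3.2 − 1.1) = 20.601 kPa.
Initial effective stress: σ'_0 = σ_v − u = 55.93 − 20.601 = 35.329 kPa.
Stress increase at mid-clay by the 2:1 spreading method:
Δσ = qBL/((B+z)(L+z)) = 228×4.2×4.2/((4.2+3.2)(4.2+3.2)) = 73.446 kPa
Final effective stress: σ'_f = 35.329 + 73.446 = 108.78 kPa.
σ'_f = 108.78 > σ'_p = 84.3 kPa, so the stress path crosses the preconsolidation pressure — recompression up to σ'_p, then virgin compression beyond:
S_c = H/(1+e₀)·[C_r·log₁₀(σ'_p/σ'_0) + C_c·log₁₀(σ'_f/σ'_p)]
    = 3/1.86 × [0.061×log₁₀(84.3/35.329) + 0.34×log₁₀(108.78/84.3)]
    = 1.6129 × [0.023039 + 0.037645] = 0.09788 m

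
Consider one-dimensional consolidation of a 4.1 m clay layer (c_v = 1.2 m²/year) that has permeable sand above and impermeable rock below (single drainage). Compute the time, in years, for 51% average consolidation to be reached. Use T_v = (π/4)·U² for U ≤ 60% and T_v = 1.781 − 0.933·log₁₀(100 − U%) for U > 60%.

Drainage path length: H_d = H = 4.1 m (single drainage).
U ≤ 60%: T_v = (π/4)·U² = (π/4)×0.51² = 0.20428.
t = T_v·H_d²/c_v = 0.20428×4.1²/1.2 = 2.862 years.

t ≈ 2.86 years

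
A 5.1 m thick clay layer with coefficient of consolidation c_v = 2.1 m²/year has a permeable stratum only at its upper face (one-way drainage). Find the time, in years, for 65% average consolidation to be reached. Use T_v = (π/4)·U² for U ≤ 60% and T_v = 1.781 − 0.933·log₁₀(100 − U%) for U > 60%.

Drainage path length: H_d = H = 5.1 m (single drainage).
U > 60%: T_v = 1.781 − 0.933·log₁₀(100 − 65) = 0.34038.
t = T_v·H_d²/c_v = 0.34038×5.1²/2.1 = 4.216 years.

t ≈ 4.22 years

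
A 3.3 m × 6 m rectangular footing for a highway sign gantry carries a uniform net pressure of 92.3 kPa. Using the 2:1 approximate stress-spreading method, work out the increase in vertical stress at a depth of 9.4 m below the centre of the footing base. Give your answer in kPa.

Δσ_z ≈ 9.34 kPa

By the 2:1 method the load spreads at 1 horizontal : 2 vertical, so at depth z the loaded area has grown by z in each plan dimension:
Δσ = qBL/((B+z)(L+z)) = 92.3×3.3×6/((3.3+9.4)(6+9.4)) = 9.3442 kPa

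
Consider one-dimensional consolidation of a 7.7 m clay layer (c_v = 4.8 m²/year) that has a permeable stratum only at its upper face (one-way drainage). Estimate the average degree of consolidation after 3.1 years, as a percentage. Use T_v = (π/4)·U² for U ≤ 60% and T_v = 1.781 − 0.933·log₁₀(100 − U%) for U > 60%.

U ≈ 56.5 %

Drainage path length: H_d = H = 7.7 m (single drainage).
T_v = c_v·t/H_d² = 4.8×3.1/7.7² = 0.25097.
T_v = 0.25097 corresponds to the U ≤ 60% branch:
U = √(4T_v/π) = 0.5653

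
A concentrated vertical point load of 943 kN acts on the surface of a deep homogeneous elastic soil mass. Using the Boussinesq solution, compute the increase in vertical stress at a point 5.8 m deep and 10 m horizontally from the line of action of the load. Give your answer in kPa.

Boussinesq vertical stress below a point load on an elastic half-space:
Δσ_z = 3P/(2πz²) · [1 + (r/z)²]^(−5/2)
r/z = 10/5.8 = 1.7241; [1+(r/z)²]^(−5/2) = 0.031791.
Δσ_z = 3×943/(2π×5.8²) × 0.031791 = 13.384 × 0.031791 = 0.4255 kPa

Δσ_z ≈ 0.425 kPa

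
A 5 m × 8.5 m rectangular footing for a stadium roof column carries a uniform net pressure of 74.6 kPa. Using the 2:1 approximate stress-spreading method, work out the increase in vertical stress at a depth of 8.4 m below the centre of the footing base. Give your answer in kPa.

By the 2:1 method the load spreads at 1 horizontal : 2 vertical, so at depth z the loaded area has grown by z in each plan dimension:
Δσ = qBL/((B+z)(L+z)) = 74.6×5×8.5/((5+8.4)(8.5+8.4)) = 14 kPa

Δσ_z ≈ 14 kPa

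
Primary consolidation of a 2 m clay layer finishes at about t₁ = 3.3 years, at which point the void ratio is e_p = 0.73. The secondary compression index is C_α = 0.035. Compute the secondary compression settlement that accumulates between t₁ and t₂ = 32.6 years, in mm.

S_s ≈ 40.2 mm

Secondary compression: S_s = C_α·H/(1+e_p)·log₁₀(t₂/t₁)
S_s = 0.035×2/(1+0.73)×log₁₀(32.6/3.3)
    = 0.04046 × 0.9947 = 0.04025 m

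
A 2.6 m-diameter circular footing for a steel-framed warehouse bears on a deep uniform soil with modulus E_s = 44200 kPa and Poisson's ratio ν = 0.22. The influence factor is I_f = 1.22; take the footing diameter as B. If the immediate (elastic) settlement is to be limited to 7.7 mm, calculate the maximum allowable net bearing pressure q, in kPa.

S_e = q·B·(1−ν²)/E_s · I_f  ⇒  q = S_e·E_s / (B·(1−ν²)·I_f).
q = 0.0077 × 44200 / (2.6 × 0.9516 × 1.22) = 112.8 kPa

q ≈ 113 kPa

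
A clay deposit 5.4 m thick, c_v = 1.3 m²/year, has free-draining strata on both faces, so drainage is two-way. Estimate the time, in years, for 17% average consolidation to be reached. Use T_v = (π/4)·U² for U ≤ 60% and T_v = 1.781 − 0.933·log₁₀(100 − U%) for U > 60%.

Drainage path length: H_d = H/2 = 2.7 m (double drainage).
U ≤ 60%: T_v = (π/4)·U² = (π/4)×0.17² = 0.022698.
t = T_v·H_d²/c_v = 0.022698×2.7²/1.3 = 0.1273 years.

t ≈ 0.127 years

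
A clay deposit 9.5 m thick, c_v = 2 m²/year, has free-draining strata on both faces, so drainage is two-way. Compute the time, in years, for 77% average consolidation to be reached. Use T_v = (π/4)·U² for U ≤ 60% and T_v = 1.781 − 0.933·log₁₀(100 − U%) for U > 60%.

t ≈ 5.76 years

Drainage path length: H_d = H/2 = 4.75 m (double drainage).
U > 60%: T_v = 1.781 − 0.933·log₁₀(100 − 77) = 0.51051.
t = T_v·H_d²/c_v = 0.51051×4.75²/2 = 5.759 years.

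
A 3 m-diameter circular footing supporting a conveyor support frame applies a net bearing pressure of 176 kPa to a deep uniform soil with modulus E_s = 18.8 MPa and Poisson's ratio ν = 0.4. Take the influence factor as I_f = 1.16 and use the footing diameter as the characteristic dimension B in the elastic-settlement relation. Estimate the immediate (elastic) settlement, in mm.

S_e ≈ 27.4 mm

Immediate (elastic) settlement: S_e = q·B·(1−ν²)/E_s · I_f.
E_s = 18.8 MPa = 18800 kPa.
S_e = 176 × 3 × (1 − 0.4²) / 18800 × 1.16
    = 176 × 3 × 0.84 / 18800 × 1.16
    = 0.02737 m = 27.37 mm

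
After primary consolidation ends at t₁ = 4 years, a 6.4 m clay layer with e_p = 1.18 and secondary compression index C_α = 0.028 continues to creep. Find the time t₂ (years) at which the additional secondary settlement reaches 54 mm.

S_s = C_α·H/(1+e_p)·log₁₀(t₂/t₁) ⇒ log₁₀(t₂/t₁) = S_s·(1+e_p)/(C_α·H).
log₁₀(t₂/t₁) = 0.054 × (1+1.18) / (0.028×6.4) = 0.6569
t₂ = t₁ × 10^0.6569 = 4 × 4.539 = 18.15 years

t₂ ≈ 18.2 years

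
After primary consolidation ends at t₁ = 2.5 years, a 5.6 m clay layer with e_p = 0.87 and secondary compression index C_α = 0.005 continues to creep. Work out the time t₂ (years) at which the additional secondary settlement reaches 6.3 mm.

S_s = C_α·H/(1+e_p)·log₁₀(t₂/t₁) ⇒ log₁₀(t₂/t₁) = S_s·(1+e_p)/(C_α·H).
log₁₀(t₂/t₁) = 0.0063 × (1+0.87) / (0.005×5.6) = 0.4208
t₂ = t₁ × 10^0.4208 = 2.5 × 2.635 = 6.587 years

t₂ ≈ 6.59 years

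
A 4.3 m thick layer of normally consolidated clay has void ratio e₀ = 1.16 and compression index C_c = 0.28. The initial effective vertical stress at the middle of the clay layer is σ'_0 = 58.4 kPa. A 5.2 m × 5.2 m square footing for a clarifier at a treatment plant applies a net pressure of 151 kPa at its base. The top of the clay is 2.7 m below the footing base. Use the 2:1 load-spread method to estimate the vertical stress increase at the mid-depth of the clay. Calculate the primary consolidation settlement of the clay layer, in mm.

S_c ≈ 127 mm

Mid-depth of clay below the footing base: z = 2.7 + 4.3/2 = 4.85 m.
Stress increase at mid-clay by the 2:1 spreading method:
Δσ = qBL/((B+z)(L+z)) = 151×5.2×5.2/((5.2+4.85)(5.2+4.85)) = 40.425 kPa
Final effective stress: σ'_f = σ'_0 + Δσ = 58.4 + 40.425 = 98.825 kPa.
Normally consolidated clay, so the full stress increment lies on the virgin compression line:
S_c = C_c·H/(1+e₀)·log₁₀(σ'_f/σ'_0) = 0.28×4.3/(1+1.16)×log₁₀(98.825/58.4)
    = 0.55741 × 0.22845 = 0.1273 m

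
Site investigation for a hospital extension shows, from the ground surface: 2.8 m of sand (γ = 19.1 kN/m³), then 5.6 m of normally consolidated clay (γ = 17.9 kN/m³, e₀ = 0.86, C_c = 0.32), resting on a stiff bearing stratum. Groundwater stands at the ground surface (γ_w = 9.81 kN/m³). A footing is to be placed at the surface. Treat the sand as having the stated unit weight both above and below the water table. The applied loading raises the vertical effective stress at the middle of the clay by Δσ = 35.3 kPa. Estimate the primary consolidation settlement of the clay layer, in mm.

S_c ≈ 228 mm

Mid-depth of clay below the ground surface: z = 2.8 + 5.6/2 = 5.6 m.
Total vertical stress at mid-clay: σ_v = 19.1×2.8 + 17.9×2.8 = 103.6 kPa.
Pore pressure: u = 9.81×(5.6 − 0) = 54.936 kPa.
Initial effective stress: σ'_0 = σ_v − u = 103.6 − 54.936 = 48.664 kPa.
Final effective stress: σ'_f = σ'_0 + Δσ = 48.664 + 35.3 = 83.964 kPa.
Normally consolidated clay, so the full stress increment lies on the virgin compression line:
S_c = C_c·H/(1+e₀)·log₁₀(σ'_f/σ'_0) = 0.32×5.6/(1+0.86)×log₁₀(83.964/48.664)
    = 0.96344 × 0.23689 = 0.2282 m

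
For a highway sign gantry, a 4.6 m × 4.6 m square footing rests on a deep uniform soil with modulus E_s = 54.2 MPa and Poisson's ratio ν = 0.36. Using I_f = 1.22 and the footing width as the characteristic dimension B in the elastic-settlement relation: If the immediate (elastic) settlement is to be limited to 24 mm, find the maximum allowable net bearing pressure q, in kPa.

E_s = 54.2 MPa = 54200 kPa.
S_e = q·B·(1−ν²)/E_s · I_f  ⇒  q = S_e·E_s / (B·(1−ν²)·I_f).
q = 0.024 × 54200 / (4.6 × 0.8704 × 1.22) = 266.3 kPa

q ≈ 266 kPa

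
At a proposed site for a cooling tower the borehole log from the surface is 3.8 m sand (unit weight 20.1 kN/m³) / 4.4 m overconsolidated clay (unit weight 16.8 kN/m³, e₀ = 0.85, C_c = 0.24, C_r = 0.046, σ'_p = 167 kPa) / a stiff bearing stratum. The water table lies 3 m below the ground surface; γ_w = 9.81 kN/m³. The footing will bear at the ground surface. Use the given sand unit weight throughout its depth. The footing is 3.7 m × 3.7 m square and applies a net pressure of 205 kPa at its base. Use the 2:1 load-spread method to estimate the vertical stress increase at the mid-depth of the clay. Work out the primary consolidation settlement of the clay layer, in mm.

Mid-depth of clay below the ground surface: z = 3.8 + 4.4/2 = 6 m.
Total vertical stress at mid-clay: σ_v = 20.1×3.8 + 16.8×2.2 = 113.34 kPa.
Pore pressure: u = 9.81×(6 − 3) = 29.43 kPa.
Initial effective stress: σ'_0 = σ_v − u = 113.34 − 29.43 = 83.91 kPa.
Stress increase at mid-clay by the 2:1 spreading method:
Δσ = qBL/((B+z)(L+z)) = 205×3.7×3.7/((3.7+6)(3.7+6)) = 29.827 kPa
Final effective stress: σ'_f = 83.91 + 29.827 = 113.74 kPa.
σ'_f = 113.74 ≤ σ'_p = 167 kPa, so the clay remains overconsolidated and only the recompression index applies:
S_c = C_r·H/(1+e₀)·log₁₀(σ'_f/σ'_0) = 0.046×4.4/1.85×log₁₀(113.74/83.91)
    = 0.10941 × 0.1321 = 0.01445 m

S_c ≈ 14.5 mm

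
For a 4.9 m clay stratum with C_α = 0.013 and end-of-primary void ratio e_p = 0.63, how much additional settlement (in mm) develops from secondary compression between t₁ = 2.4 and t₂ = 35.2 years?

S_s ≈ 45.6 mm

Secondary compression: S_s = C_α·H/(1+e_p)·log₁₀(t₂/t₁)
S_s = 0.013×4.9/(1+0.63)×log₁₀(35.2/2.4)
    = 0.03908 × 1.166 = 0.04558 m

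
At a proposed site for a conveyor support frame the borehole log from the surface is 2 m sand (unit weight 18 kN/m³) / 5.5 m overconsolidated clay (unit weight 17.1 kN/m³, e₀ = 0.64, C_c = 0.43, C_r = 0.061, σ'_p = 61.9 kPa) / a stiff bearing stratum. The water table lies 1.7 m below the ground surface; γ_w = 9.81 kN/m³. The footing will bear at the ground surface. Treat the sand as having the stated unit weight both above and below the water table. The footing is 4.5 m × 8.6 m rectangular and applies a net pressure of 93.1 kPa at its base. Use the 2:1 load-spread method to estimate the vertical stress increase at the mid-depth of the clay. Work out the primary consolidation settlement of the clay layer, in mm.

S_c ≈ 192 mm

Mid-depth of clay below the ground surface: z = 2 + 5.5/2 = 4.75 m.
Total vertical stress at mid-clay: σ_v = 18×2 + 17.1×2.75 = 83.025 kPa.
Pore pressure: u = 9.81×(4.75 − 1.7) = 29.921 kPa.
Initial effective stress: σ'_0 = σ_v − u = 83.025 − 29.921 = 53.104 kPa.
Stress increase at mid-clay by the 2:1 spreading method:
Δσ = qBL/((B+z)(L+z)) = 93.1×4.5×8.6/((4.5+4.75)(8.6+4.75)) = 29.177 kPa
Final effective stress: σ'_f = 53.104 + 29.177 = 82.281 kPa.
σ'_f = 82.281 > σ'_p = 61.9 kPa, so the stress path crosses the preconsolidation pressure — recompression up to σ'_p, then virgin compression beyond:
S_c = H/(1+e₀)·[C_r·log₁₀(σ'_p/σ'_0) + C_c·log₁₀(σ'_f/σ'_p)]
    = 5.5/1.64 × [0.061×log₁₀(61.9/53.104) + 0.43×log₁₀(82.281/61.9)]
    = 3.3537 × [0.0040604 + 0.053152] = 0.1919 m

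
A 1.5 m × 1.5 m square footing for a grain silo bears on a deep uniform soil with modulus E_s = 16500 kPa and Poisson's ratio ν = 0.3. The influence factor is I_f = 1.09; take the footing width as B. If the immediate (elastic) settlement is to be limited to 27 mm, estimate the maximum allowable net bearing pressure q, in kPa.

S_e = q·B·(1−ν²)/E_s · I_f  ⇒  q = S_e·E_s / (B·(1−ν²)·I_f).
q = 0.027 × 16500 / (1.5 × 0.91 × 1.09) = 299.4 kPa

q ≈ 299 kPa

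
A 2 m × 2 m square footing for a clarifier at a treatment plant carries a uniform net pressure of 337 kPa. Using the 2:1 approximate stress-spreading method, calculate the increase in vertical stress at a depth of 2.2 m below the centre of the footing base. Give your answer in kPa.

By the 2:1 method the load spreads at 1 horizontal : 2 vertical, so at depth z the loaded area has grown by z in each plan dimension:
Δσ = qBL/((B+z)(L+z)) = 337×2×2/((2+2.2)(2+2.2)) = 76.417 kPa

Δσ_z ≈ 76.4 kPa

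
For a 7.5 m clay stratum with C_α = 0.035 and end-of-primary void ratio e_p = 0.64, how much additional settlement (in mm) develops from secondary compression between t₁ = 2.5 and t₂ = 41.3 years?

S_s ≈ 195 mm

Secondary compression: S_s = C_α·H/(1+e_p)·log₁₀(t₂/t₁)
S_s = 0.035×7.5/(1+0.64)×log₁₀(41.3/2.5)
    = 0.1601 × 1.218 = 0.195 m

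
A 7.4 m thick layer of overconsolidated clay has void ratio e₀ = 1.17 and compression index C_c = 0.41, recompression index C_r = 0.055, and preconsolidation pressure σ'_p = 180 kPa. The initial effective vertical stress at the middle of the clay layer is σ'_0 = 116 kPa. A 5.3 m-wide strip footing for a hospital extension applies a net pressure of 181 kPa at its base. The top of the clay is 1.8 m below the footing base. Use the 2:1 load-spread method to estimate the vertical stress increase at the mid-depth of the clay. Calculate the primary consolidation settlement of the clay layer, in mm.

S_c ≈ 114 mm

Mid-depth of clay below the footing base: z = 1.8 + 7.4/2 = 5.5 m.
Stress increase at mid-clay by the 2:1 spreading method:
Δσ = qB/(B+z) = 181×5.3/(5.3+5.5) = 88.824 kPa
Final effective stress: σ'_f = 116 + 88.824 = 204.82 kPa.
σ'_f = 204.82 > σ'_p = 180 kPa, so the stress path crosses the preconsolidation pressure — recompression up to σ'_p, then virgin compression beyond:
S_c = H/(1+e₀)·[C_r·log₁₀(σ'_p/σ'_0) + C_c·log₁₀(σ'_f/σ'_p)]
    = 7.4/2.17 × [0.055×log₁₀(180/116) + 0.41×log₁₀(204.82/180)]
    = 3.4101 × [0.010495 + 0.023001] = 0.1142 m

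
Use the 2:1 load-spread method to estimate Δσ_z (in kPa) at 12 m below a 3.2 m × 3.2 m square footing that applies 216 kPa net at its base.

Δσ_z ≈ 9.57 kPa

By the 2:1 method the load spreads at 1 horizontal : 2 vertical, so at depth z the loaded area has grown by z in each plan dimension:
Δσ = qBL/((B+z)(L+z)) = 216×3.2×3.2/((3.2+12)(3.2+12)) = 9.5734 kPa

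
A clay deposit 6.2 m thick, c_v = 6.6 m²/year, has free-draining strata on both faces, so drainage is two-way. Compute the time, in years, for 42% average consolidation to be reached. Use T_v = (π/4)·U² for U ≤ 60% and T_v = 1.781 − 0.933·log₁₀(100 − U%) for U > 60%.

Drainage path length: H_d = H/2 = 3.1 m (double drainage).
U ≤ 60%: T_v = (π/4)·U² = (π/4)×0.42² = 0.13854.
t = T_v·H_d²/c_v = 0.13854×3.1²/6.6 = 0.2017 years.

t ≈ 0.202 years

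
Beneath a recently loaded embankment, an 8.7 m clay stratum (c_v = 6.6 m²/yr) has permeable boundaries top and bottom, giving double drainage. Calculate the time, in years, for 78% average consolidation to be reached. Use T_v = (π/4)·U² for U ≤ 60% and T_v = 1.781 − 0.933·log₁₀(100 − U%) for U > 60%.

t ≈ 1.52 years

Drainage path length: H_d = H/2 = 4.35 m (double drainage).
U > 60%: T_v = 1.781 − 0.933·log₁₀(100 − 78) = 0.52852.
t = T_v·H_d²/c_v = 0.52852×4.35²/6.6 = 1.515 years.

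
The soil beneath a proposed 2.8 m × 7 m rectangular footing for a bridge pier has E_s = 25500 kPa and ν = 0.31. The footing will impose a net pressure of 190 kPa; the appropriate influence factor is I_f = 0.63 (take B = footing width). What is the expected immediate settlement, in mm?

Immediate (elastic) settlement: S_e = q·B·(1−ν²)/E_s · I_f.
S_e = 190 × 2.8 × (1 − 0.31²) / 25500 × 0.63
    = 190 × 2.8 × 0.9039 / 25500 × 0.63
    = 0.01188 m = 11.88 mm

S_e ≈ 11.9 mm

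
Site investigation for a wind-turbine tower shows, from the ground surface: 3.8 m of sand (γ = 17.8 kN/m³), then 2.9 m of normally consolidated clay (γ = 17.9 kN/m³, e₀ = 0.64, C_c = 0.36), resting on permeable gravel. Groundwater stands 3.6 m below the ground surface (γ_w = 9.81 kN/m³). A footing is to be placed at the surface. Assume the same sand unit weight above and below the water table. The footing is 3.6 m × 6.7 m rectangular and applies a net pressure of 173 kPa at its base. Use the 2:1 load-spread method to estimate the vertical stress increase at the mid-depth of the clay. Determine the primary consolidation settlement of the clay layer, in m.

Mid-depth of clay below the ground surface: z = 3.8 + 2.9/2 = 5.25 m.
Total vertical stress at mid-clay: σ_v = 17.8×3.8 + 17.9×1.45 = 93.595 kPa.
Pore pressure: u = 9.81×(5.25 − 3.6) = 16.186 kPa.
Initial effective stress: σ'_0 = σ_v − u = 93.595 − 16.186 = 77.409 kPa.
Stress increase at mid-clay by the 2:1 spreading method:
Δσ = qBL/((B+z)(L+z)) = 173×3.6×6.7/((3.6+5.25)(6.7+5.25)) = 39.456 kPa
Final effective stress: σ'_f = σ'_0 + Δσ = 77.409 + 39.456 = 116.87 kPa.
Normally consolidated clay, so the full stress increment lies on the virgin compression line:
S_c = C_c·H/(1+e₀)·log₁₀(σ'_f/σ'_0) = 0.36×2.9/(1+0.64)×log₁₀(116.87/77.409)
    = 0.63659 × 0.17891 = 0.1139 m

S_c ≈ 0.114 m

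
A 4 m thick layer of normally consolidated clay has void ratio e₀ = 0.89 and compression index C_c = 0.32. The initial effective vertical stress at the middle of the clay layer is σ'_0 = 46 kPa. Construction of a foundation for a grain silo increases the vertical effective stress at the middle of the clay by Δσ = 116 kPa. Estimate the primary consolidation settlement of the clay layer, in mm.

S_c ≈ 370 mm

Final effective stress: σ'_f = σ'_0 + Δσ = 46 + 116 = 162 kPa.
Normally consolidated clay, so the full stress increment lies on the virgin compression line:
S_c = C_c·H/(1+e₀)·log₁₀(σ'_f/σ'_0) = 0.32×4/(1+0.89)×log₁₀(162/46)
    = 0.67725 × 0.54676 = 0.3703 m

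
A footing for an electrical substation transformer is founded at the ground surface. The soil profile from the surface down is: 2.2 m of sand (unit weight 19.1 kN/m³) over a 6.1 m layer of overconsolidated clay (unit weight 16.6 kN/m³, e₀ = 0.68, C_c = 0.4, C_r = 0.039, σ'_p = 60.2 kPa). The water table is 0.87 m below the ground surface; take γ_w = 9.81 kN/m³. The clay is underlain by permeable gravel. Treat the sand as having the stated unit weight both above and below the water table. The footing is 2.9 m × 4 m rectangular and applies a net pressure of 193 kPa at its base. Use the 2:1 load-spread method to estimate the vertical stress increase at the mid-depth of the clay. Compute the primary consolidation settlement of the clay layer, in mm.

Mid-depth of clay below the ground surface: z = 2.2 + 6.1/2 = 5.25 m.
Total vertical stress at mid-clay: σ_v = 19.1×2.2 + 16.6×3.05 = 92.65 kPa.
Pore pressure: u = 9.81×(5.25 − 0.87) = 42.968 kPa.
Initial effective stress: σ'_0 = σ_v − u = 92.65 − 42.968 = 49.682 kPa.
Stress increase at mid-clay by the 2:1 spreading method:
Δσ = qBL/((B+z)(L+z)) = 193×2.9×4/((2.9+5.25)(4+5.25)) = 29.697 kPa
Final effective stress: σ'_f = 49.682 + 29.697 = 79.379 kPa.
σ'_f = 79.379 > σ'_p = 60.2 kPa, so the stress path crosses the preconsolidation pressure — recompression up to σ'_p, then virgin compression beyond:
S_c = H/(1+e₀)·[C_r·log₁₀(σ'_p/σ'_0) + C_c·log₁₀(σ'_f/σ'_p)]
    = 6.1/1.68 × [0.039×log₁₀(60.2/49.682) + 0.4×log₁₀(79.379/60.2)]
    = 3.631 × [0.0032525 + 0.048044] = 0.1863 m

S_c ≈ 186 mm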